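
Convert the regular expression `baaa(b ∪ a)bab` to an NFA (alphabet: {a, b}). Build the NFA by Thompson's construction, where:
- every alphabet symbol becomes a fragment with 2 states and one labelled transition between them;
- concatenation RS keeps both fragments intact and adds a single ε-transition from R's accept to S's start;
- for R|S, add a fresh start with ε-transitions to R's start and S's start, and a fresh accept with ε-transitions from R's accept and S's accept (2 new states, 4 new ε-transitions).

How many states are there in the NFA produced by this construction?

20

Recursing over subexpressions:
Each of the 9 symbol leaves contributes a 2-state fragment.
  b ∪ a = 6 states
  baaa(b ∪ a)bab = 20 states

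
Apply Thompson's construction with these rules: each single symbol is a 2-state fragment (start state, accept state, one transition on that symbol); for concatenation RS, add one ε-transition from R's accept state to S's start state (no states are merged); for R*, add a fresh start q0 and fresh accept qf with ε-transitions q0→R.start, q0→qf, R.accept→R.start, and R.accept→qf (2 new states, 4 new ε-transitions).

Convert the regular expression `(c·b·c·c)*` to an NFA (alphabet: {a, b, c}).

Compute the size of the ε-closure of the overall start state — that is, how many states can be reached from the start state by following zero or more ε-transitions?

3

Compute the ε-closure size of each fragment's start state recursively; a symbol fragment's start has no outgoing ε-edge, so its closure is just itself (size 1).
  c·b·c·c — C equals the left operand's closure size = 1 (its accept is not ε-reachable, so the closure stops there)
  (c·b·c·c)* — new start has ε-edges to the inner start and to the new accept, so C = 2 + 1 = 3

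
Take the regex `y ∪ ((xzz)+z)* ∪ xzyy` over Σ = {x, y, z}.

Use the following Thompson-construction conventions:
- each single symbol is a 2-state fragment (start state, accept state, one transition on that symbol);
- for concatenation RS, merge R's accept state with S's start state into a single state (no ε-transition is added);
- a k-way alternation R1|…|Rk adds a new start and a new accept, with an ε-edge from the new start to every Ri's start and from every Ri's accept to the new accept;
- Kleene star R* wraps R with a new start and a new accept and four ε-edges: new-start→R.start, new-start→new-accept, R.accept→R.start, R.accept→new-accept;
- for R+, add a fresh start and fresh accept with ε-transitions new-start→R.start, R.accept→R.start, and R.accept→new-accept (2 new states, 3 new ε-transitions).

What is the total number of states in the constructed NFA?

18

Bottom-up over the parse tree:
Each of the 9 symbol leaves contributes a 2-state fragment.
  xzz : 4 states
  (xzz)+ : 6 states
  (xzz)+z : 7 states
  ((xzz)+z)* : 9 states
  xzyy : 5 states
  y ∪ ((xzz)+z)* ∪ xzyy : 18 states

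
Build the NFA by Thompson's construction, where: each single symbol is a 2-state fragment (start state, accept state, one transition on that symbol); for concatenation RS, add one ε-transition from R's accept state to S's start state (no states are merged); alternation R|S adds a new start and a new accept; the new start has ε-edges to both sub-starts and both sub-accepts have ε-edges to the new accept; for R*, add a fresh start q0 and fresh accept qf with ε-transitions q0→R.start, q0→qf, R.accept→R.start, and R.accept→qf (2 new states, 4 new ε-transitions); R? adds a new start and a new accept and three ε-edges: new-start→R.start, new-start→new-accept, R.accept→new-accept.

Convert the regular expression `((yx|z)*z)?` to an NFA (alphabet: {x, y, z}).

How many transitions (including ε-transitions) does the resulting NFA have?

Building bottom-up:
Each of the 4 symbol leaves contributes 1 transition (1 symbol, 0 ε).
  yx → 3 transitions (2 symbol, 1 ε)
  yx|z → 8 transitions (3 symbol, 5 ε)
  (yx|z)* → 12 transitions (3 symbol, 9 ε)
  (yx|z)*z → 14 transitions (4 symbol, 10 ε)
  ((yx|z)*z)? → 17 transitions (4 symbol, 13 ε)

17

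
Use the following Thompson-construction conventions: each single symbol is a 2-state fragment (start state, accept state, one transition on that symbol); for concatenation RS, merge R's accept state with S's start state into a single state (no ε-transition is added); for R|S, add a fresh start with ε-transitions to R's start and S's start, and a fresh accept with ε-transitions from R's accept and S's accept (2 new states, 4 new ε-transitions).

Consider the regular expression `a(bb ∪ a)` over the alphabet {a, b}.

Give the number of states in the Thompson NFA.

8

Building bottom-up:
Each of the 4 symbol leaves contributes a 2-state fragment.
  bb — 3 states
  bb ∪ a — 7 states
  a(bb ∪ a) — 8 states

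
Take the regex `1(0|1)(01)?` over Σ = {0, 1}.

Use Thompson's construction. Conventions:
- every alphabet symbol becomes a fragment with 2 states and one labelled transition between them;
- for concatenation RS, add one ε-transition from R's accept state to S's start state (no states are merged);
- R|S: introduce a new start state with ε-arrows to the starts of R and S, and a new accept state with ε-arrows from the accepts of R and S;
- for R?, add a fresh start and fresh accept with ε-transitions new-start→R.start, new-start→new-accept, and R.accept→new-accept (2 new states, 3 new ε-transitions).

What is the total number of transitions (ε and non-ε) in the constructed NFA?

15

Recursing over subexpressions:
Each of the 5 symbol leaves contributes 1 transition (1 symbol, 0 ε).
  0|1 = 6 transitions (2 symbol, 4 ε)
  01 = 3 transitions (2 symbol, 1 ε)
  (01)? = 6 transitions (2 symbol, 4 ε)
  1(0|1)(01)? = 15 transitions (5 symbol, 10 ε)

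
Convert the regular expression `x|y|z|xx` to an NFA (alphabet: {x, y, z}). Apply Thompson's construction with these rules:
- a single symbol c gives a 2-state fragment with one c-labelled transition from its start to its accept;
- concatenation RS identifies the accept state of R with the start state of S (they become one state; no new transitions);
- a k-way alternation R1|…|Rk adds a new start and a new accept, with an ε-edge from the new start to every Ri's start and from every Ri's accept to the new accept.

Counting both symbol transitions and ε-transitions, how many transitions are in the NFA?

By structural recursion:
Each of the 5 symbol leaves contributes 1 transition (1 symbol, 0 ε).
  xx : 2 transitions (2 symbol, 0 ε)
  x|y|z|xx : 13 transitions (5 symbol, 8 ε)

13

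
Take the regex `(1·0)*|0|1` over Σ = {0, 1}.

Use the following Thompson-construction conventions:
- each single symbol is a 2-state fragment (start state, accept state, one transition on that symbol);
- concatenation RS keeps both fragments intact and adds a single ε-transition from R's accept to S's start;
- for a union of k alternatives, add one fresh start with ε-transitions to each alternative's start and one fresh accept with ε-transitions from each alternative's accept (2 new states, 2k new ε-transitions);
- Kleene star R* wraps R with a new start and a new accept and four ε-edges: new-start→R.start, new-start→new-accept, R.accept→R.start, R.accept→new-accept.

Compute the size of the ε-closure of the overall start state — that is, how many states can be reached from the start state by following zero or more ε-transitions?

7

Let C(F) = |ε-closure(F.start)| within fragment F, and note whether F accepts ε. Symbol fragments have C = 1 and do not accept ε. Then:
  1·0 → same as the first factor's closure: |closure| = 1
  (1·0)* → |closure| = 1 (new start) + 1 (body) + 1 (new accept) = 3
  (1·0)*|0|1 → |closure| = 1 (new start) + (3 + 1 + 1) + 1 (new accept, since some branch ε-reaches its own accept) = 7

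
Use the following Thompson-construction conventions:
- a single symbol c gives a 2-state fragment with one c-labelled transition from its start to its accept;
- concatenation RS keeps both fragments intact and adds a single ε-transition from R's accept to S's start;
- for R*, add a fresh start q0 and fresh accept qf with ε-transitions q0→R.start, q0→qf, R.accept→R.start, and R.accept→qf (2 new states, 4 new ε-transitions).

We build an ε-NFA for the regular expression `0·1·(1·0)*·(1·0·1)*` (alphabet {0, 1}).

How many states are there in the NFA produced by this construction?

18

Building bottom-up:
Each of the 7 symbol leaves contributes a 2-state fragment.
  1·0 → 4 states
  (1·0)* → 6 states
  1·0·1 → 6 states
  (1·0·1)* → 8 states
  0·1·(1·0)*·(1·0·1)* → 18 states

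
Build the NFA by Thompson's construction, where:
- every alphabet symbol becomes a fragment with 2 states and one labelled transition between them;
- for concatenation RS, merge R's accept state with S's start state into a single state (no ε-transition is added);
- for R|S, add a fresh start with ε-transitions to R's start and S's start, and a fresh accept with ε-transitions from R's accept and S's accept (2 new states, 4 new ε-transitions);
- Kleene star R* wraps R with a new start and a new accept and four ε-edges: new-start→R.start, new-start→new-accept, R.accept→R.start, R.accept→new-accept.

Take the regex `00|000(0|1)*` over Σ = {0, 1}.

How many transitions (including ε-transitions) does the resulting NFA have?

19

Per subexpression:
Each of the 7 symbol leaves contributes 1 transition (1 symbol, 0 ε).
  00 = 2 transitions (2 symbol, 0 ε)
  0|1 = 6 transitions (2 symbol, 4 ε)
  (0|1)* = 10 transitions (2 symbol, 8 ε)
  000(0|1)* = 13 transitions (5 symbol, 8 ε)
  00|000(0|1)* = 19 transitions (7 symbol, 12 ε)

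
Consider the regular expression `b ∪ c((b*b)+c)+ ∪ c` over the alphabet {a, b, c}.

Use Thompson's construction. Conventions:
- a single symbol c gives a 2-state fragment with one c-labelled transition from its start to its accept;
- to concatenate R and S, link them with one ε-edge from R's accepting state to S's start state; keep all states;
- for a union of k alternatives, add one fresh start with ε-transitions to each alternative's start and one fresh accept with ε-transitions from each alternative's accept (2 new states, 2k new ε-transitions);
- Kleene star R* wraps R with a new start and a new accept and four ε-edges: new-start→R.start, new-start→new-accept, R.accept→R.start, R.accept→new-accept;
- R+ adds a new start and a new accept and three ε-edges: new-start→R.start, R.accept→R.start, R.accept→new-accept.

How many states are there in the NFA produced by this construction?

By structural recursion:
Each of the 6 symbol leaves contributes a 2-state fragment.
  b* — 4 states
  b*b — 6 states
  (b*b)+ — 8 states
  (b*b)+c — 10 states
  ((b*b)+c)+ — 12 states
  c((b*b)+c)+ — 14 states
  b ∪ c((b*b)+c)+ ∪ c — 20 states

20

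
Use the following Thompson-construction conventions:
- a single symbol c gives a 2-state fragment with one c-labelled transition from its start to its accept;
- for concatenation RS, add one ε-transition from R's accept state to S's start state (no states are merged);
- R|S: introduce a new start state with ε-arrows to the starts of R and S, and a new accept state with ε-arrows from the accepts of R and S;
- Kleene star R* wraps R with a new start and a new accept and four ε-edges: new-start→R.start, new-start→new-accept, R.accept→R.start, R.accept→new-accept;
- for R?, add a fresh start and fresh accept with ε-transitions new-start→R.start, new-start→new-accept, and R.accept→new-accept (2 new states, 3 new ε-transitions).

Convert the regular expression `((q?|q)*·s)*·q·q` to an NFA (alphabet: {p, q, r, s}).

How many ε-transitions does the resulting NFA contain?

18

Per subexpression:
Each of the 5 symbol leaves contributes 0 ε-transitions.
  q? = 3 ε-transitions
  q?|q = 7 ε-transitions
  (q?|q)* = 11 ε-transitions
  (q?|q)*·s = 12 ε-transitions
  ((q?|q)*·s)* = 16 ε-transitions
  ((q?|q)*·s)*·q·q = 18 ε-transitions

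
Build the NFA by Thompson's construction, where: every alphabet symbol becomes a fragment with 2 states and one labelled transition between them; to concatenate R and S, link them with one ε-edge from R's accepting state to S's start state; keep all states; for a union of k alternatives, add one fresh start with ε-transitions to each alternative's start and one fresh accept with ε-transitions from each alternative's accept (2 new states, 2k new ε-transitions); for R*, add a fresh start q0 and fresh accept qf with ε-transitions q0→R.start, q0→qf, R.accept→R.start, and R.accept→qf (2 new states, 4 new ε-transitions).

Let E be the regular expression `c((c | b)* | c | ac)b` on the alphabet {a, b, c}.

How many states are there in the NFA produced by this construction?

Per subexpression:
Each of the 7 symbol leaves contributes a 2-state fragment.
  c | b — 6 states
  (c | b)* — 8 states
  ac — 4 states
  (c | b)* | c | ac — 16 states
  c((c | b)* | c | ac)b — 20 states

20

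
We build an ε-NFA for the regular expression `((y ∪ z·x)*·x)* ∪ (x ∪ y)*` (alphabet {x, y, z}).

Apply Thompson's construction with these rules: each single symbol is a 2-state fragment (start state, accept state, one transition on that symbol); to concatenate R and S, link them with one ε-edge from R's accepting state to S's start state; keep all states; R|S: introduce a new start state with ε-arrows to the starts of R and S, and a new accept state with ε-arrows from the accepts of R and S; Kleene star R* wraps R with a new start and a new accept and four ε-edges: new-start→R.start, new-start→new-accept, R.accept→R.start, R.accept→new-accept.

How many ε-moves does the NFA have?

Per subexpression:
Each of the 6 symbol leaves contributes 0 ε-transitions.
  z·x — 1 ε-transition
  y ∪ z·x — 5 ε-transitions
  (y ∪ z·x)* — 9 ε-transitions
  (y ∪ z·x)*·x — 10 ε-transitions
  ((y ∪ z·x)*·x)* — 14 ε-transitions
  x ∪ y — 4 ε-transitions
  (x ∪ y)* — 8 ε-transitions
  ((y ∪ z·x)*·x)* ∪ (x ∪ y)* — 26 ε-transitions

26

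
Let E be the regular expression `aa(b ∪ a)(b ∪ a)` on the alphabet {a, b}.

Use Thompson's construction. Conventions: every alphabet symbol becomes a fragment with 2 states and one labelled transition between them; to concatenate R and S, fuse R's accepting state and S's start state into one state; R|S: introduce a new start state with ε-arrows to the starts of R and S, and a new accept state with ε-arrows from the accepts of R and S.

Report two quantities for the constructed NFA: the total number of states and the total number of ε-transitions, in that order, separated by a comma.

Per subexpression:
Each of the 6 symbol leaves contributes 2 states and 0 ε-transitions.
  b ∪ a : 6 states, 4 ε-transitions
  b ∪ a : 6 states, 4 ε-transitions
  aa(b ∪ a)(b ∪ a) : 13 states, 8 ε-transitions

13, 8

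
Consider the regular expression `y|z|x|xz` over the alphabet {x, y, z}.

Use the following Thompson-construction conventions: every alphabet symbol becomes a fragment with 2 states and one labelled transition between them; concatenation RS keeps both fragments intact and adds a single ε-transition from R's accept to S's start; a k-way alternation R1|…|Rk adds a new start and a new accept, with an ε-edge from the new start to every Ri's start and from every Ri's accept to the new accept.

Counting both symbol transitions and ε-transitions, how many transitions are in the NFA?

Bottom-up over the parse tree:
Each of the 5 symbol leaves contributes 1 transition (1 symbol, 0 ε).
  xz — 3 transitions (2 symbol, 1 ε)
  y|z|x|xz — 14 transitions (5 symbol, 9 ε)

14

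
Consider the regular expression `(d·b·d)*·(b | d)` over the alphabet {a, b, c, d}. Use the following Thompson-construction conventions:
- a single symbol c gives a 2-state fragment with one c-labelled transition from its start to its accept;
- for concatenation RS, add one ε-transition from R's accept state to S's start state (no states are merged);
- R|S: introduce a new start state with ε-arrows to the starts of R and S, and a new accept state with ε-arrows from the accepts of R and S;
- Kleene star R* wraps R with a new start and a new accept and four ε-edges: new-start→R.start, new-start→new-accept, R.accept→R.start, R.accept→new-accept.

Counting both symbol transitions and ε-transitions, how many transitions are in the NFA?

16

Bottom-up over the parse tree:
Each of the 5 symbol leaves contributes 1 transition (1 symbol, 0 ε).
  d·b·d = 5 transitions (3 symbol, 2 ε)
  (d·b·d)* = 9 transitions (3 symbol, 6 ε)
  b | d = 6 transitions (2 symbol, 4 ε)
  (d·b·d)*·(b | d) = 16 transitions (5 symbol, 11 ε)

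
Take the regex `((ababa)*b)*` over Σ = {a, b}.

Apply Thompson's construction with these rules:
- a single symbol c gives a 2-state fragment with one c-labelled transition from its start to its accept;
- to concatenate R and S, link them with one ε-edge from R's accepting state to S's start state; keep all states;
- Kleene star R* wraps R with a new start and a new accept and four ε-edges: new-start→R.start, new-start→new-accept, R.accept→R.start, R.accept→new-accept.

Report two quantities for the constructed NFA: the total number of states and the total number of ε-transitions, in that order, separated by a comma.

Building bottom-up:
Each of the 6 symbol leaves contributes 2 states and 0 ε-transitions.
  ababa → 10 states, 4 ε-transitions
  (ababa)* → 12 states, 8 ε-transitions
  (ababa)*b → 14 states, 9 ε-transitions
  ((ababa)*b)* → 16 states, 13 ε-transitions

16, 13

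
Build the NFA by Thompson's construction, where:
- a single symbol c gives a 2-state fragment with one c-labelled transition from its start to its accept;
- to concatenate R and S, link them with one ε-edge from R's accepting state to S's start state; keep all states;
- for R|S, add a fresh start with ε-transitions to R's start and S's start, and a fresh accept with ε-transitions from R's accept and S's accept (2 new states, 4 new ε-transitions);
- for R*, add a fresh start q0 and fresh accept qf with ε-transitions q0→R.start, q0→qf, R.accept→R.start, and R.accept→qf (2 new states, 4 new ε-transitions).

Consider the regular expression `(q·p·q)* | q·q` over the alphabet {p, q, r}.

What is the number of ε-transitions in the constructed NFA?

Per subexpression:
Each of the 5 symbol leaves contributes 0 ε-transitions.
  q·p·q = 2 ε-transitions
  (q·p·q)* = 6 ε-transitions
  q·q = 1 ε-transition
  (q·p·q)* | q·q = 11 ε-transitions

11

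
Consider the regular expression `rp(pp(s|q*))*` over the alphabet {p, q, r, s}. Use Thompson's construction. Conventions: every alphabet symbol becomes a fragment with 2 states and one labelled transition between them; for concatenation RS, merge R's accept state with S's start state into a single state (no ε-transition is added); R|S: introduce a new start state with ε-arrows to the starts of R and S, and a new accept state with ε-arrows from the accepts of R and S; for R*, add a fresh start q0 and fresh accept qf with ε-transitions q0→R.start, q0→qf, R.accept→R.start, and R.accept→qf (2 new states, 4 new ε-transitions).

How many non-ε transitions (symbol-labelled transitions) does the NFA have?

6

Building bottom-up:
Each of the 6 symbol leaves contributes exactly 1 symbol transition.
  q* : 1 symbol transition
  s|q* : 2 symbol transitions
  pp(s|q*) : 4 symbol transitions
  (pp(s|q*))* : 4 symbol transitions
  rp(pp(s|q*))* : 6 symbol transitions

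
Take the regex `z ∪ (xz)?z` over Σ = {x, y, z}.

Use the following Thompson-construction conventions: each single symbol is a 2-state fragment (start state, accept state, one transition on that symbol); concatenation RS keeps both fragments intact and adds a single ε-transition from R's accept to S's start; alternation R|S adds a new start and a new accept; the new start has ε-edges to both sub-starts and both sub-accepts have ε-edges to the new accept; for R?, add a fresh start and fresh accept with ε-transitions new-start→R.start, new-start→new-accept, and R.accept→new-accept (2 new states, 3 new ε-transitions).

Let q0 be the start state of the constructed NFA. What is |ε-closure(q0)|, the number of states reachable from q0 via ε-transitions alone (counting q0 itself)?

6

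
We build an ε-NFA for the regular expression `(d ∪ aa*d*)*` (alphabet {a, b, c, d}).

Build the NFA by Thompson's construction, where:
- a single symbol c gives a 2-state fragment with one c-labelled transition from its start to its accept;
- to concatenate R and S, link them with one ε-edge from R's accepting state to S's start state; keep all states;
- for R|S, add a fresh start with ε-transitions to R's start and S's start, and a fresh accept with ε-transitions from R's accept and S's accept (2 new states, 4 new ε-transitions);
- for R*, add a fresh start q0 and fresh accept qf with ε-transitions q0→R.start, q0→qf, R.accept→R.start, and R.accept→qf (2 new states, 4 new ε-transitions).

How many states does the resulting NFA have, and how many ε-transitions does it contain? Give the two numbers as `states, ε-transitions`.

16, 18

Bottom-up over the parse tree:
Each of the 4 symbol leaves contributes 2 states and 0 ε-transitions.
  a* → 4 states, 4 ε-transitions
  d* → 4 states, 4 ε-transitions
  aa*d* → 10 states, 10 ε-transitions
  d ∪ aa*d* → 14 states, 14 ε-transitions
  (d ∪ aa*d*)* → 16 states, 18 ε-transitions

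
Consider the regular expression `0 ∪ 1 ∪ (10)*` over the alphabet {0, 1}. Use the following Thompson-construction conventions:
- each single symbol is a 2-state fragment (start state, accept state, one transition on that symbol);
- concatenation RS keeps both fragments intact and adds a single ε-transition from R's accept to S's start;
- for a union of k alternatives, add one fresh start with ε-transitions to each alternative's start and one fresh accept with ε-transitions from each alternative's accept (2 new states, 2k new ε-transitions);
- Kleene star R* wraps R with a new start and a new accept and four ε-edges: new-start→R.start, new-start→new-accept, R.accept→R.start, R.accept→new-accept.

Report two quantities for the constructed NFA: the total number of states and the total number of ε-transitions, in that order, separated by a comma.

Building bottom-up:
Each of the 4 symbol leaves contributes 2 states and 0 ε-transitions.
  10 : 4 states, 1 ε-transition
  (10)* : 6 states, 5 ε-transitions
  0 ∪ 1 ∪ (10)* : 12 states, 11 ε-transitions

12, 11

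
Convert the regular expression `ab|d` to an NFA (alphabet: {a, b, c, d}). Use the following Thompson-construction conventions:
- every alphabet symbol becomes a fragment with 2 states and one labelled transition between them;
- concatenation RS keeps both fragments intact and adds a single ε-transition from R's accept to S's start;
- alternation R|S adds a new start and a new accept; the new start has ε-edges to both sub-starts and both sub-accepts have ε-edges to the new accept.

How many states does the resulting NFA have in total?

8

Recursing over subexpressions:
Each of the 3 symbol leaves contributes a 2-state fragment.
  ab — 4 states
  ab|d — 8 states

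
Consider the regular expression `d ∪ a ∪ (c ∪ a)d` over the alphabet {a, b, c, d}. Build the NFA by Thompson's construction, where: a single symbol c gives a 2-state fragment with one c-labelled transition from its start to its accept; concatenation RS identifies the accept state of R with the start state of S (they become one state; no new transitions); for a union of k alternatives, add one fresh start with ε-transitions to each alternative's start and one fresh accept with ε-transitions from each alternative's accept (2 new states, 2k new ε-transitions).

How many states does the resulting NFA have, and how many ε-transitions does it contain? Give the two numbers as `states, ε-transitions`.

By structural recursion:
Each of the 5 symbol leaves contributes 2 states and 0 ε-transitions.
  c ∪ a — 6 states, 4 ε-transitions
  (c ∪ a)d — 7 states, 4 ε-transitions
  d ∪ a ∪ (c ∪ a)d — 13 states, 10 ε-transitions

13, 10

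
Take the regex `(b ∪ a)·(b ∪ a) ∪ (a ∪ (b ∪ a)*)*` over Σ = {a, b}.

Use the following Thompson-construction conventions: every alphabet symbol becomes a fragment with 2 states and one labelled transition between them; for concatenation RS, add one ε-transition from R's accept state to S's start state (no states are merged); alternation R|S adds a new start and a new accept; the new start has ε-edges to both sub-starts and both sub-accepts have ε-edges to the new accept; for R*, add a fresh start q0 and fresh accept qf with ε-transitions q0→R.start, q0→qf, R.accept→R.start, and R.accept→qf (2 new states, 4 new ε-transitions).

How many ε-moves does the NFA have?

By structural recursion:
Each of the 7 symbol leaves contributes 0 ε-transitions.
  b ∪ a = 4 ε-transitions
  b ∪ a = 4 ε-transitions
  (b ∪ a)·(b ∪ a) = 9 ε-transitions
  b ∪ a = 4 ε-transitions
  (b ∪ a)* = 8 ε-transitions
  a ∪ (b ∪ a)* = 12 ε-transitions
  (a ∪ (b ∪ a)*)* = 16 ε-transitions
  (b ∪ a)·(b ∪ a) ∪ (a ∪ (b ∪ a)*)* = 29 ε-transitions

29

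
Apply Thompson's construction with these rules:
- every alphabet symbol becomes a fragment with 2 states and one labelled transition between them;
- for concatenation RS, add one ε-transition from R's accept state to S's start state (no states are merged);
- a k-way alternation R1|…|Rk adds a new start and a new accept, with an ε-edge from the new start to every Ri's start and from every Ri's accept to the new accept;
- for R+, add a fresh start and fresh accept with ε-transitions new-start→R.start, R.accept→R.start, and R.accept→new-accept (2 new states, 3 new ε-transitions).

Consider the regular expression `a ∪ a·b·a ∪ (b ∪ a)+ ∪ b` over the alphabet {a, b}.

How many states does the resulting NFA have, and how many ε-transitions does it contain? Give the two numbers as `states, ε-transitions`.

By structural recursion:
Each of the 7 symbol leaves contributes 2 states and 0 ε-transitions.
  a·b·a → 6 states, 2 ε-transitions
  b ∪ a → 6 states, 4 ε-transitions
  (b ∪ a)+ → 8 states, 7 ε-transitions
  a ∪ a·b·a ∪ (b ∪ a)+ ∪ b → 20 states, 17 ε-transitions

20, 17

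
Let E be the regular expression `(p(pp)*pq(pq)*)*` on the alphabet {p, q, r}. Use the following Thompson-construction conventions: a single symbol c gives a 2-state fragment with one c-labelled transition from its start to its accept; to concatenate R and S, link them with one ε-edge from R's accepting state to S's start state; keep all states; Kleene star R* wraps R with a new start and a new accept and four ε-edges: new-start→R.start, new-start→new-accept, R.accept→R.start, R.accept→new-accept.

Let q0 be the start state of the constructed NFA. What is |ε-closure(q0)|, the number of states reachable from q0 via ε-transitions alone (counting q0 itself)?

Work bottom-up. For each fragment F, track |ε-closure(F.start)| and whether F's accept lies in that closure (i.e. whether F accepts ε). A single-symbol fragment has closure size 1 and does not accept ε.
  pp — same as the first factor's closure: C = 1
  (pp)* — the star's fresh start ε-reaches both the body's start and the fresh accept: C = 2 + 1 = 3
  pq — same as the first factor's closure: C = 1
  (pq)* — the star's fresh start ε-reaches both the body's start and the fresh accept: C = 2 + 1 = 3
  p(pp)*pq(pq)* — C equals the left operand's closure size = 1 (its accept is not ε-reachable, so the closure stops there)
  (p(pp)*pq(pq)*)* — the star's fresh start ε-reaches both the body's start and the fresh accept: C = 2 + 1 = 3

3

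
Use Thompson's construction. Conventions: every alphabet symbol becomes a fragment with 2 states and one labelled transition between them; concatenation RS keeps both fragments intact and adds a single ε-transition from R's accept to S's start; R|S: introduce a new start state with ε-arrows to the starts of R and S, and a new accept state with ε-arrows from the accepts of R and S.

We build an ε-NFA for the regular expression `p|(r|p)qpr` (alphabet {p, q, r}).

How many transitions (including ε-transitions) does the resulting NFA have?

17

Per subexpression:
Each of the 6 symbol leaves contributes 1 transition (1 symbol, 0 ε).
  r|p : 6 transitions (2 symbol, 4 ε)
  (r|p)qpr : 12 transitions (5 symbol, 7 ε)
  p|(r|p)qpr : 17 transitions (6 symbol, 11 ε)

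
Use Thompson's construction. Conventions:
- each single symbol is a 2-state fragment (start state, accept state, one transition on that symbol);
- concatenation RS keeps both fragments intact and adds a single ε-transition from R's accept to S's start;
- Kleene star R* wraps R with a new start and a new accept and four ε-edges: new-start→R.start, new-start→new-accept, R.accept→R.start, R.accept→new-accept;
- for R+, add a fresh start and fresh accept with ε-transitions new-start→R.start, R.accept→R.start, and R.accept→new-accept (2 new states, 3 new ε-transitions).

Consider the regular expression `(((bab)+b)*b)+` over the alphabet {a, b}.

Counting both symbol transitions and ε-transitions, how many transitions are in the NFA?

Bottom-up over the parse tree:
Each of the 5 symbol leaves contributes 1 transition (1 symbol, 0 ε).
  bab → 5 transitions (3 symbol, 2 ε)
  (bab)+ → 8 transitions (3 symbol, 5 ε)
  (bab)+b → 10 transitions (4 symbol, 6 ε)
  ((bab)+b)* → 14 transitions (4 symbol, 10 ε)
  ((bab)+b)*b → 16 transitions (5 symbol, 11 ε)
  (((bab)+b)*b)+ → 19 transitions (5 symbol, 14 ε)

19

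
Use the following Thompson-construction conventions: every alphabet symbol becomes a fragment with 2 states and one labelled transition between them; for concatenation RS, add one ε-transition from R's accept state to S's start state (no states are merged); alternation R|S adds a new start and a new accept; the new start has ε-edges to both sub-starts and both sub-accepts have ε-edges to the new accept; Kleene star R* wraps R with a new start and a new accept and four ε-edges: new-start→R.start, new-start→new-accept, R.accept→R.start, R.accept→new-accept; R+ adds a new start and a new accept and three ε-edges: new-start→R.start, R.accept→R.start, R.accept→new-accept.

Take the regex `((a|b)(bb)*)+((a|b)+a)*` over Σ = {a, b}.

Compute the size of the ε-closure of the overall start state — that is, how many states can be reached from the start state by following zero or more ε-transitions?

4

Let C(F) = |ε-closure(F.start)| within fragment F, and note whether F accepts ε. Symbol fragments have C = 1 and do not accept ε. Then:
  a|b : new start ε-reaches every alternative's start; none of them accept ε, so the new accept is not reached: C = 1 + 1 + 1 = 3
  bb : same as the first factor's closure: C = 1
  (bb)* : the star's fresh start ε-reaches both the body's start and the fresh accept: C = 2 + 1 = 3
  (a|b)(bb)* : same as the first factor's closure: C = 3
  ((a|b)(bb)*)+ : C = 1 + 3 = 4 (the body doesn't accept ε, so the new accept is not reached)
  a|b : new start ε-reaches every alternative's start; none of them accept ε, so the new accept is not reached: C = 1 + 1 + 1 = 3
  (a|b)+ : new start ε-reaches only the body's start; the new accept needs a symbol first: C = 1 + 3 = 4
  (a|b)+a : same as the first factor's closure: C = 4
  ((a|b)+a)* : new start has ε-edges to the inner start and to the new accept, so C = 2 + 4 = 6
  ((a|b)(bb)*)+((a|b)+a)* : same as the first factor's closure: C = 4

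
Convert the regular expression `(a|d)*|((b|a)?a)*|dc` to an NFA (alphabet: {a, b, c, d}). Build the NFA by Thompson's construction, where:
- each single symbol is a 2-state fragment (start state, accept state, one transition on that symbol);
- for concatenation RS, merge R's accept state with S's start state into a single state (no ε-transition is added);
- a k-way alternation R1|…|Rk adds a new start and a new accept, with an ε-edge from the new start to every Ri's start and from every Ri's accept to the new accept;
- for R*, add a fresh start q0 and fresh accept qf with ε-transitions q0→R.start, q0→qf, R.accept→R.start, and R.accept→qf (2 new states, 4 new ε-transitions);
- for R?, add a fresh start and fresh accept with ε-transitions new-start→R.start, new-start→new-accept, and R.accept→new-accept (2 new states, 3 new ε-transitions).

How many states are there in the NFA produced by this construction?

24

Recursing over subexpressions:
Each of the 7 symbol leaves contributes a 2-state fragment.
  a|d — 6 states
  (a|d)* — 8 states
  b|a — 6 states
  (b|a)? — 8 states
  (b|a)?a — 9 states
  ((b|a)?a)* — 11 states
  dc — 3 states
  (a|d)*|((b|a)?a)*|dc — 24 states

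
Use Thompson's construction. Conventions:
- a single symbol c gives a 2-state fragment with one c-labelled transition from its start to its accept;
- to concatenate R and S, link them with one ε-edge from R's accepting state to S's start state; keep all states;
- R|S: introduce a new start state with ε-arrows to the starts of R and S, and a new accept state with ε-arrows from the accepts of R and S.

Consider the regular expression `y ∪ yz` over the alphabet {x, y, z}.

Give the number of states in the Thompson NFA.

8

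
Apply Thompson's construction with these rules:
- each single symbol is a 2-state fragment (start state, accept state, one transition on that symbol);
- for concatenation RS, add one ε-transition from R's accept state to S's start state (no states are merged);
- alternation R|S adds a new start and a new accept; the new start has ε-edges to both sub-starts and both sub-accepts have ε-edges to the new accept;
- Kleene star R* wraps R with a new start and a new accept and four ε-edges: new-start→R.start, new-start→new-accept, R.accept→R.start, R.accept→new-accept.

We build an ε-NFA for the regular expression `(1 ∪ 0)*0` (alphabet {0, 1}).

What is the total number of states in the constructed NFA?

Bottom-up over the parse tree:
Each of the 3 symbol leaves contributes a 2-state fragment.
  1 ∪ 0 = 6 states
  (1 ∪ 0)* = 8 states
  (1 ∪ 0)*0 = 10 states

10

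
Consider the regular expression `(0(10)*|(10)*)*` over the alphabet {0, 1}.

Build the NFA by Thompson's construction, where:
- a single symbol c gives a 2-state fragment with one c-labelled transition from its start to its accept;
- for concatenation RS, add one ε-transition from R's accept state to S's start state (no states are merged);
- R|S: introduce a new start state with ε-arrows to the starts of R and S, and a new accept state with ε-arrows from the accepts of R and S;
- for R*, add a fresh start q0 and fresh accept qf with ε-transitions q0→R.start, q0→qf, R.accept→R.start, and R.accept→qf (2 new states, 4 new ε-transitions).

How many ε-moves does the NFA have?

Per subexpression:
Each of the 5 symbol leaves contributes 0 ε-transitions.
  10 → 1 ε-transition
  (10)* → 5 ε-transitions
  0(10)* → 6 ε-transitions
  10 → 1 ε-transition
  (10)* → 5 ε-transitions
  0(10)*|(10)* → 15 ε-transitions
  (0(10)*|(10)*)* → 19 ε-transitions

19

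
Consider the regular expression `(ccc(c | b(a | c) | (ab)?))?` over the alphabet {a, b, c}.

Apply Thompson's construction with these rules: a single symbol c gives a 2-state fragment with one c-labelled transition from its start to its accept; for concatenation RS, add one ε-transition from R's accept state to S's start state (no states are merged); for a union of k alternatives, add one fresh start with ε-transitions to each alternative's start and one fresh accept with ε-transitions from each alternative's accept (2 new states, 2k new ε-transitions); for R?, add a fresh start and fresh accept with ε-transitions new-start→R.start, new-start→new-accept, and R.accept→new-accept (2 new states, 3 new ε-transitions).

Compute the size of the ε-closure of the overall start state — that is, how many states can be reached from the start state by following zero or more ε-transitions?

Compute the ε-closure size of each fragment's start state recursively; a symbol fragment's start has no outgoing ε-edge, so its closure is just itself (size 1).
  a | c — C = 1 + 1 + 1 = 3 (the new accept is not ε-reachable since no branch accepts ε)
  b(a | c) — same as the first factor's closure: C = 1
  ab — same as the first factor's closure: C = 1
  (ab)? — new start has ε-edges to the inner start and to the new accept, so C = 2 + 1 = 3
  c | b(a | c) | (ab)? — new start ε-reaches every alternative's start; at least one alternative accepts ε, so the union's new accept is reached too: C = 1 + 1 + 1 + 3 + 1 = 7
  ccc(c | b(a | c) | (ab)?) — same as the first factor's closure: C = 1
  (ccc(c | b(a | c) | (ab)?))? — new start has ε-edges to the inner start and to the new accept, so C = 2 + 1 = 3

3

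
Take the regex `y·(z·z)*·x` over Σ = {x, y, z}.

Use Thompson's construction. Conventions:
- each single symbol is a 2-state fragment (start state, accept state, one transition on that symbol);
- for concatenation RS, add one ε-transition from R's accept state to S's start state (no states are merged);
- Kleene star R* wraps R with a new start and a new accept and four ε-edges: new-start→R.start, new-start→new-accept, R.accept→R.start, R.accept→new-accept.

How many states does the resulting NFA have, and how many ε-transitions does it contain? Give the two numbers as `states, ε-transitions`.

10, 7

Bottom-up over the parse tree:
Each of the 4 symbol leaves contributes 2 states and 0 ε-transitions.
  z·z = 4 states, 1 ε-transition
  (z·z)* = 6 states, 5 ε-transitions
  y·(z·z)*·x = 10 states, 7 ε-transitions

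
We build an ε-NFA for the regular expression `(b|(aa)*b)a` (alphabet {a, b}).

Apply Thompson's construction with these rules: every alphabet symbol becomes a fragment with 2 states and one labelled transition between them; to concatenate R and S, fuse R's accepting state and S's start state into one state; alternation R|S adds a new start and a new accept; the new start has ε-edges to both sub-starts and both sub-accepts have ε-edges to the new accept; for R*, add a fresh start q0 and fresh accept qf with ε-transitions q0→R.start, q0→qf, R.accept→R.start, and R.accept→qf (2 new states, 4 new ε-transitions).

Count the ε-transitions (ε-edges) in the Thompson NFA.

Recursing over subexpressions:
Each of the 5 symbol leaves contributes 0 ε-transitions.
  aa : 0 ε-transitions
  (aa)* : 4 ε-transitions
  (aa)*b : 4 ε-transitions
  b|(aa)*b : 8 ε-transitions
  (b|(aa)*b)a : 8 ε-transitions

8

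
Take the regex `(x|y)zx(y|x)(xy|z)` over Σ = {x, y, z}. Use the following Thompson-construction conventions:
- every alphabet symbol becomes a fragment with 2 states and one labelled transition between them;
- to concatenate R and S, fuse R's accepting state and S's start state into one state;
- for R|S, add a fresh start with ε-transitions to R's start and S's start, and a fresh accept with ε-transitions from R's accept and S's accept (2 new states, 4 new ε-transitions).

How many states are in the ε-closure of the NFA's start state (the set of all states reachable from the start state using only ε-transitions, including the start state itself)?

3

Let C(F) = |ε-closure(F.start)| within fragment F, and note whether F accepts ε. Symbol fragments have C = 1 and do not accept ε. Then:
  x|y : |ε-closure| = 1 + 1 + 1 = 3 (the new accept is not ε-reachable since no branch accepts ε)
  y|x : |ε-closure| = 1 + 1 + 1 = 3 (the new accept is not ε-reachable since no branch accepts ε)
  xy : same as the first factor's closure: |ε-closure| = 1
  xy|z : |ε-closure| = 1 + 1 + 1 = 3 (the new accept is not ε-reachable since no branch accepts ε)
  (x|y)zx(y|x)(xy|z) : |ε-closure| equals the left operand's closure size = 3 (its accept is not ε-reachable, so the closure stops there)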